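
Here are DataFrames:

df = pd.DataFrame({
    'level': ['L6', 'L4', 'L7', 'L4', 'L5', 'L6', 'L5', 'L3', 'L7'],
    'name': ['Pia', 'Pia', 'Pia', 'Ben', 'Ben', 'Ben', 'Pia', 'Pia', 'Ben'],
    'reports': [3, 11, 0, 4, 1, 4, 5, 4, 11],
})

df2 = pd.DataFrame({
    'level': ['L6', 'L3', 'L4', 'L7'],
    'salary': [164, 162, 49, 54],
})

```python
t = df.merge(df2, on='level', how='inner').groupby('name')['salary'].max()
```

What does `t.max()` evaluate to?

merge on 'level' (how='inner') → 7 rows:
  level name  reports  salary
0    L6  Pia        3     164
1    L4  Pia       11      49
2    L7  Pia        0      54
3    L4  Ben        4      49
4    L6  Ben        4     164
5    L3  Pia        4     162
6    L7  Ben       11      54
group by name, max of salary:
name
Ben    164
Pia    164
Name: salary, dtype: int64
So max() = 164.

164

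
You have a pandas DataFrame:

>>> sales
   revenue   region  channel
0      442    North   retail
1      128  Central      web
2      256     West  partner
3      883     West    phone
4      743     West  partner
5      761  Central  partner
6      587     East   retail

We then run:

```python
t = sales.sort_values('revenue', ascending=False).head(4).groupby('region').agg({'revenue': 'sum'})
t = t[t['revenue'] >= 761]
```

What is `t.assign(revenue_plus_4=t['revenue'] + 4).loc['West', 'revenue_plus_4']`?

sort by revenue descending:
   revenue   region  channel
3      883     West    phone
5      761  Central  partner
4      743     West  partner
6      587     East   retail
0      442    North   retail
2      256     West  partner
1      128  Central      web
take first 4 rows:
   revenue   region  channel
3      883     West    phone
5      761  Central  partner
4      743     West  partner
6      587     East   retail
group by region, sum of revenue:
         revenue
region          
Central      761
East         587
West        1626
filter rows where revenue >= 761:
         revenue
region          
Central      761
West        1626
add column revenue_plus_4 = t['revenue'] + 4:
         revenue  revenue_plus_4
region                          
Central      761             765
West        1626            1630
The value at row 'West', column 'revenue_plus_4' is 1630.

1630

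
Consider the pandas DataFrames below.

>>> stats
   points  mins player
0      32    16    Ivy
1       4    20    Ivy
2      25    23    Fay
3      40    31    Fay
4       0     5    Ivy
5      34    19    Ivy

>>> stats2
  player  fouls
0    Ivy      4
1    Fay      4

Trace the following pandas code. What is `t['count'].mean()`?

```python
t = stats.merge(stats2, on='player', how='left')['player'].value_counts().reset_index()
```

3.0

merge on 'player' (how='left') → 6 rows:
   points  mins player  fouls
0      32    16    Ivy      4
1       4    20    Ivy      4
2      25    23    Fay      4
3      40    31    Fay      4
4       0     5    Ivy      4
5      34    19    Ivy      4
value_counts of player:
player
Ivy    4
Fay    2
Name: count, dtype: int64
reset_index():
  player  count
0    Ivy      4
1    Fay      2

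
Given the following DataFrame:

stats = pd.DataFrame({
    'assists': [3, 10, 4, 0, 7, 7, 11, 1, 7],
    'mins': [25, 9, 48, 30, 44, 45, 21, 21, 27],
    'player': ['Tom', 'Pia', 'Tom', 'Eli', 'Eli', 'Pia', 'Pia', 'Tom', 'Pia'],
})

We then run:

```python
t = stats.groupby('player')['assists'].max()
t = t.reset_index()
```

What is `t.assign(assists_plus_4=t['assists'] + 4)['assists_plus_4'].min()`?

group by player, max of assists:
player
Eli     7
Pia    11
Tom     4
Name: assists, dtype: int64
reset_index():
  player  assists
0    Eli        7
1    Pia       11
2    Tom        4
add column assists_plus_4 = t['assists'] + 4:
  player  assists  assists_plus_4
0    Eli        7              11
1    Pia       11              15
2    Tom        4               8
The min of column 'assists_plus_4' is 8.

8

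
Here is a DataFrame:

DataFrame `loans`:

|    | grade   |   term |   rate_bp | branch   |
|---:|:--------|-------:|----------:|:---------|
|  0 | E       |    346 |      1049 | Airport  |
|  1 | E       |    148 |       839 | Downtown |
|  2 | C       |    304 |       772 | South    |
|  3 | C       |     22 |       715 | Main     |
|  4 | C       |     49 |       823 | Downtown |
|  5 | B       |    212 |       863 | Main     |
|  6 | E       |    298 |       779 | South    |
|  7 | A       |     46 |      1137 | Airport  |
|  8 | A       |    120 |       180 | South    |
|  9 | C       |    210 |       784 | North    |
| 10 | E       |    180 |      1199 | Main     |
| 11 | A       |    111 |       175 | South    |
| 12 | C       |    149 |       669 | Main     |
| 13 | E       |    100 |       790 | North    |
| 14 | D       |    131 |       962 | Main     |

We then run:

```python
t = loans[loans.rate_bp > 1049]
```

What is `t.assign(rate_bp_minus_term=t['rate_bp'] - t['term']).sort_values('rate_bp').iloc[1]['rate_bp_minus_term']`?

filter rows where rate_bp > 1049:
   grade  term  rate_bp   branch
7      A    46     1137  Airport
10     E   180     1199     Main
add column rate_bp_minus_term = t['rate_bp'] - t['term']:
   grade  term  rate_bp   branch  rate_bp_minus_term
7      A    46     1137  Airport                1091
10     E   180     1199     Main                1019
sort by rate_bp:
   grade  term  rate_bp   branch  rate_bp_minus_term
7      A    46     1137  Airport                1091
10     E   180     1199     Main                1019

1019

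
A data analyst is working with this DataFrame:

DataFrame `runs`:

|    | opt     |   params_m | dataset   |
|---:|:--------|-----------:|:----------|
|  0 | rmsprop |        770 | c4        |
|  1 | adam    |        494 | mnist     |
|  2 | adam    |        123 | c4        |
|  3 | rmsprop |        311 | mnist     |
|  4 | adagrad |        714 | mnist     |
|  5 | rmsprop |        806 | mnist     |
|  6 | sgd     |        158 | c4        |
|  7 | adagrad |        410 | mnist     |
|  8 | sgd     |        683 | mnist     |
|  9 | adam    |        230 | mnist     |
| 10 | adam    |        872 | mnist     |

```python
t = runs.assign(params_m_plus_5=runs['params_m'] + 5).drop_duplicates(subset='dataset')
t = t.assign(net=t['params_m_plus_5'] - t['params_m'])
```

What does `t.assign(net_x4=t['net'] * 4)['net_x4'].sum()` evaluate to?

add column params_m_plus_5 = runs['params_m'] + 5:
        opt  params_m dataset  params_m_plus_5
0   rmsprop       770      c4              775
1      adam       494   mnist              499
2      adam       123      c4              128
3   rmsprop       311   mnist              316
4   adagrad       714   mnist              719
5   rmsprop       806   mnist              811
6       sgd       158      c4              163
7   adagrad       410   mnist              415
8       sgd       683   mnist              688
9      adam       230   mnist              235
10     adam       872   mnist              877
drop duplicate dataset (keep=first):
       opt  params_m dataset  params_m_plus_5
0  rmsprop       770      c4              775
1     adam       494   mnist              499
add column net = t['params_m_plus_5'] - t['params_m']:
       opt  params_m dataset  params_m_plus_5  net
0  rmsprop       770      c4              775    5
1     adam       494   mnist              499    5
add column net_x4 = t['net'] * 4:
       opt  params_m dataset  params_m_plus_5  net  net_x4
0  rmsprop       770      c4              775    5      20
1     adam       494   mnist              499    5      20
Then the sum of column 'net_x4': 40

40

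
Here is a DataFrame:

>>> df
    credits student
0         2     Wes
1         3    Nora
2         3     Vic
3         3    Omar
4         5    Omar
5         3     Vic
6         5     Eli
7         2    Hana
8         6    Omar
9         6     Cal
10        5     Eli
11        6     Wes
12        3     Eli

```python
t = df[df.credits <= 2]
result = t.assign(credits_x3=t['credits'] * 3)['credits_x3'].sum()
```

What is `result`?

filter rows where credits <= 2:
   credits student
0        2     Wes
7        2    Hana
add column credits_x3 = t['credits'] * 3:
   credits student  credits_x3
0        2     Wes           6
7        2    Hana           6

12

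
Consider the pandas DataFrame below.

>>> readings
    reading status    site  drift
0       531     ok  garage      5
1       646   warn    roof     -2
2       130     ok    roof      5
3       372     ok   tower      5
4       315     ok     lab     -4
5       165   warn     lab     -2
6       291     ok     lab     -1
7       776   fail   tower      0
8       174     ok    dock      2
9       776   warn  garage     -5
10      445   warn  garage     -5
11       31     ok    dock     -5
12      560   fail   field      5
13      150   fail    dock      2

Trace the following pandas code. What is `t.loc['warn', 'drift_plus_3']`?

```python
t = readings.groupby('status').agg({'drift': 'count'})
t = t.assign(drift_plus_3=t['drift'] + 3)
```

group by status, count of drift:
        drift
status       
fail        3
ok          7
warn        4
add column drift_plus_3 = t['drift'] + 3:
        drift  drift_plus_3
status                     
fail        3             6
ok          7            10
warn        4             7
Taking the value at row 'warn', column 'drift_plus_3' gives 7.

7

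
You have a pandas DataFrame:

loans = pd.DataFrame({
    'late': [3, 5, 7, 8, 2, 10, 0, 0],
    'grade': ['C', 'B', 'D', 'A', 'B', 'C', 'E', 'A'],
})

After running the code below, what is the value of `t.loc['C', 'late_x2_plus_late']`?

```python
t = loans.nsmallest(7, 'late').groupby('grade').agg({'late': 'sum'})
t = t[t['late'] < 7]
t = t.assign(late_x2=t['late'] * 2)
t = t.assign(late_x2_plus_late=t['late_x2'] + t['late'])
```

9

take 7 rows with smallest late:
   late grade
6     0     E
7     0     A
4     2     B
0     3     C
1     5     B
2     7     D
3     8     A
group by grade, sum of late:
       late
grade      
A         8
B         7
C         3
D         7
E         0
filter rows where late < 7:
       late
grade      
C         3
E         0
add column late_x2 = t['late'] * 2:
       late  late_x2
grade               
C         3        6
E         0        0
add column late_x2_plus_late = t['late_x2'] + t['late']:
       late  late_x2  late_x2_plus_late
grade                                  
C         3        6                  9
E         0        0                  0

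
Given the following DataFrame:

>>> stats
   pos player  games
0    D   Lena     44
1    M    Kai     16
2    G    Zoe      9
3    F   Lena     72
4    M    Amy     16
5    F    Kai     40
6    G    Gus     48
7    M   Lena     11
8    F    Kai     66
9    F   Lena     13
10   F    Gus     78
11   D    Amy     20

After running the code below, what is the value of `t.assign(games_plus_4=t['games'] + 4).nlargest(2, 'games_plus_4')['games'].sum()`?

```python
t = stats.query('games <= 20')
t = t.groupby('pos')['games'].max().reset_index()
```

36

filter rows where games <= 20:
   pos player  games
1    M    Kai     16
2    G    Zoe      9
4    M    Amy     16
7    M   Lena     11
9    F   Lena     13
11   D    Amy     20
group by pos, max of games:
pos
D    20
F    13
G     9
M    16
Name: games, dtype: int64
reset_index():
  pos  games
0   D     20
1   F     13
2   G      9
3   M     16
add column games_plus_4 = t['games'] + 4:
  pos  games  games_plus_4
0   D     20            24
1   F     13            17
2   G      9            13
3   M     16            20
take 2 rows with largest games_plus_4:
  pos  games  games_plus_4
0   D     20            24
3   M     16            20
Hence 36.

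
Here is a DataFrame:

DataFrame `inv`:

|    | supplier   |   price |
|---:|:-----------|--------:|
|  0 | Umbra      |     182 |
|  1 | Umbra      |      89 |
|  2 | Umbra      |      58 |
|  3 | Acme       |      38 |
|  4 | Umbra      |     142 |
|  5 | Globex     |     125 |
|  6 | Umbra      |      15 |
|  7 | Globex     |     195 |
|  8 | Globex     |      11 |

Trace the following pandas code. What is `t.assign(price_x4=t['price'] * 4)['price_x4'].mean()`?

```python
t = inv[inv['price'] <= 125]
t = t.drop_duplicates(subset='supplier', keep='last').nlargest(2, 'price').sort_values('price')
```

106.0

filter rows where price <= 125:
  supplier  price
1    Umbra     89
2    Umbra     58
3     Acme     38
5   Globex    125
6    Umbra     15
8   Globex     11
drop duplicate supplier (keep=last):
  supplier  price
3     Acme     38
6    Umbra     15
8   Globex     11
take 2 rows with largest price:
  supplier  price
3     Acme     38
6    Umbra     15
sort by price:
  supplier  price
6    Umbra     15
3     Acme     38
add column price_x4 = t['price'] * 4:
  supplier  price  price_x4
6    Umbra     15        60
3     Acme     38       152
Then the mean of column 'price_x4': 106.0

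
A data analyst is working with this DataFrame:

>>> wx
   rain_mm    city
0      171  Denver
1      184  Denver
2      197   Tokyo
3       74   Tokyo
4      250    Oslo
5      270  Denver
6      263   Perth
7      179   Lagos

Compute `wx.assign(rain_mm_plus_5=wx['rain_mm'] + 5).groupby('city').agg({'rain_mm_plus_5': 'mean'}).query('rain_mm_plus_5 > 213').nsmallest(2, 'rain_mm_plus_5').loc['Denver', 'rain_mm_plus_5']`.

213.333333333

add column rain_mm_plus_5 = wx['rain_mm'] + 5:
   rain_mm    city  rain_mm_plus_5
0      171  Denver             176
1      184  Denver             189
2      197   Tokyo             202
3       74   Tokyo              79
4      250    Oslo             255
5      270  Denver             275
6      263   Perth             268
7      179   Lagos             184
group by city, mean of rain_mm_plus_5:
        rain_mm_plus_5
city                  
Denver      213.333333
Lagos       184.000000
Oslo        255.000000
Perth       268.000000
Tokyo       140.500000
filter rows where rain_mm_plus_5 > 213:
        rain_mm_plus_5
city                  
Denver      213.333333
Oslo        255.000000
Perth       268.000000
take 2 rows with smallest rain_mm_plus_5:
        rain_mm_plus_5
city                  
Denver      213.333333
Oslo        255.000000
Finally, value at row 'Denver', column 'rain_mm_plus_5' = 213.333333333.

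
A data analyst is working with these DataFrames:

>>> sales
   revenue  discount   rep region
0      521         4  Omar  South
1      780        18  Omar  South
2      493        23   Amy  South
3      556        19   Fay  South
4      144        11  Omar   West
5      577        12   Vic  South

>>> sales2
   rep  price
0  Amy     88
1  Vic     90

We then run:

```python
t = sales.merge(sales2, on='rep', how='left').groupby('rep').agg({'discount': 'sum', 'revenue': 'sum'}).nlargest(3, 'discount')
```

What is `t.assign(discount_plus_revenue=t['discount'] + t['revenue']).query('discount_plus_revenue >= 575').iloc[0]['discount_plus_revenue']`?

merge on 'rep' (how='left') → 6 rows:
   revenue  discount   rep region  price
0      521         4  Omar  South    NaN
1      780        18  Omar  South    NaN
2      493        23   Amy  South   88.0
3      556        19   Fay  South    NaN
4      144        11  Omar   West    NaN
5      577        12   Vic  South   90.0
group by rep: sum(discount), sum(revenue):
      discount  revenue
rep                    
Amy         23      493
Fay         19      556
Omar        33     1445
Vic         12      577
take 3 rows with largest discount:
      discount  revenue
rep                    
Omar        33     1445
Amy         23      493
Fay         19      556
add column discount_plus_revenue = t['discount'] + t['revenue']:
      discount  revenue  discount_plus_revenue
rep                                           
Omar        33     1445                   1478
Amy         23      493                    516
Fay         19      556                    575
filter rows where discount_plus_revenue >= 575:
      discount  revenue  discount_plus_revenue
rep                                           
Omar        33     1445                   1478
Fay         19      556                    575
Taking the value at position 0, column 'discount_plus_revenue' gives 1478.

1478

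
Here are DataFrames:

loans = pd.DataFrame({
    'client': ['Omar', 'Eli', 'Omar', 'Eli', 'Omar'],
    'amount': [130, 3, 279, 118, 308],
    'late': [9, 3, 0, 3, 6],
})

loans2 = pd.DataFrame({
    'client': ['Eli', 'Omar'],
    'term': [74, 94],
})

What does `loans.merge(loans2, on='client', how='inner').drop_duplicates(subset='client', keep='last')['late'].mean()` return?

merge on 'client' (how='inner') → 5 rows:
  client  amount  late  term
0   Omar     130     9    94
1    Eli       3     3    74
2   Omar     279     0    94
3    Eli     118     3    74
4   Omar     308     6    94
drop duplicate client (keep=last):
  client  amount  late  term
3    Eli     118     3    74
4   Omar     308     6    94
Then the mean of column 'late': 4.5

4.5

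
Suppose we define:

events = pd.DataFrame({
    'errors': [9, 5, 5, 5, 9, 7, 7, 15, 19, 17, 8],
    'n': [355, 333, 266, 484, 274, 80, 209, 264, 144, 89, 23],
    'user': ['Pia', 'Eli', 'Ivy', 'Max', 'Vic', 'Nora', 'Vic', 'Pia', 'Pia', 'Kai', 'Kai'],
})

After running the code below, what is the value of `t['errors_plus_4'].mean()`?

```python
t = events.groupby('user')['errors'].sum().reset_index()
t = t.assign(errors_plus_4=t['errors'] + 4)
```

19.1428571429

group by user, sum of errors:
user
Eli      5
Ivy      5
Kai     25
Max      5
Nora     7
Pia     43
Vic     16
Name: errors, dtype: int64
reset_index():
   user  errors
0   Eli       5
1   Ivy       5
2   Kai      25
3   Max       5
4  Nora       7
5   Pia      43
6   Vic      16
add column errors_plus_4 = t['errors'] + 4:
   user  errors  errors_plus_4
0   Eli       5              9
1   Ivy       5              9
2   Kai      25             29
3   Max       5              9
4  Nora       7             11
5   Pia      43             47
6   Vic      16             20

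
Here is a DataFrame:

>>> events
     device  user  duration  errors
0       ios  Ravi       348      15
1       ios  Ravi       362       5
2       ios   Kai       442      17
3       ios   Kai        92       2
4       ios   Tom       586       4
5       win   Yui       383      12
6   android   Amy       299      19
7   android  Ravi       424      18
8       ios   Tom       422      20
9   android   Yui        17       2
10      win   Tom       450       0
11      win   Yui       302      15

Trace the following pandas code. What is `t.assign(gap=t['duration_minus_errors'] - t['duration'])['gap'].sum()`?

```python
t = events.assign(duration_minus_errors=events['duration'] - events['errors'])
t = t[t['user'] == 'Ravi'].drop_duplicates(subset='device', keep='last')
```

add column duration_minus_errors = events['duration'] - events['errors']:
     device  user  duration  errors  duration_minus_errors
0       ios  Ravi       348      15                    333
1       ios  Ravi       362       5                    357
2       ios   Kai       442      17                    425
3       ios   Kai        92       2                     90
4       ios   Tom       586       4                    582
5       win   Yui       383      12                    371
6   android   Amy       299      19                    280
7   android  Ravi       424      18                    406
8       ios   Tom       422      20                    402
9   android   Yui        17       2                     15
10      win   Tom       450       0                    450
11      win   Yui       302      15                    287
filter rows where user == 'Ravi':
    device  user  duration  errors  duration_minus_errors
0      ios  Ravi       348      15                    333
1      ios  Ravi       362       5                    357
7  android  Ravi       424      18                    406
drop duplicate device (keep=last):
    device  user  duration  errors  duration_minus_errors
1      ios  Ravi       362       5                    357
7  android  Ravi       424      18                    406
add column gap = t['duration_minus_errors'] - t['duration']:
    device  user  duration  errors  duration_minus_errors  gap
1      ios  Ravi       362       5                    357   -5
7  android  Ravi       424      18                    406  -18

-23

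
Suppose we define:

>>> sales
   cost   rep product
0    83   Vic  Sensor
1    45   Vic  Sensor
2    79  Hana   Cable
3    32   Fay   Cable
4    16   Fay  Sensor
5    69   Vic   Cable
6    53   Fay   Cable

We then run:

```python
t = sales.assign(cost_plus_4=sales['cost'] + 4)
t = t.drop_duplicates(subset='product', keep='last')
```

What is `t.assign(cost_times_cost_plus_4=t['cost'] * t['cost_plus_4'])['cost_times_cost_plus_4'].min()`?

320

add column cost_plus_4 = sales['cost'] + 4:
   cost   rep product  cost_plus_4
0    83   Vic  Sensor           87
1    45   Vic  Sensor           49
2    79  Hana   Cable           83
3    32   Fay   Cable           36
4    16   Fay  Sensor           20
5    69   Vic   Cable           73
6    53   Fay   Cable           57
drop duplicate product (keep=last):
   cost  rep product  cost_plus_4
4    16  Fay  Sensor           20
6    53  Fay   Cable           57
add column cost_times_cost_plus_4 = t['cost'] * t['cost_plus_4']:
   cost  rep product  cost_plus_4  cost_times_cost_plus_4
4    16  Fay  Sensor           20                     320
6    53  Fay   Cable           57                    3021
Then the min of column 'cost_times_cost_plus_4': 320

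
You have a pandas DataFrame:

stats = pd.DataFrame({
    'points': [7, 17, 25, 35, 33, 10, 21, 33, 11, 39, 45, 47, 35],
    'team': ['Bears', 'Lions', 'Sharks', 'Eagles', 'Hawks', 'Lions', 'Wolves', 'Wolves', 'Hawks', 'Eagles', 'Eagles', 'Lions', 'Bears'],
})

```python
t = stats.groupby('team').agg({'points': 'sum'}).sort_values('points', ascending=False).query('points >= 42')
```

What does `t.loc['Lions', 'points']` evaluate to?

74

group by team, sum of points:
        points
team          
Bears       42
Eagles     119
Hawks       44
Lions       74
Sharks      25
Wolves      54
sort by points descending:
        points
team          
Eagles     119
Lions       74
Wolves      54
Hawks       44
Bears       42
Sharks      25
filter rows where points >= 42:
        points
team          
Eagles     119
Lions       74
Wolves      54
Hawks       44
Bears       42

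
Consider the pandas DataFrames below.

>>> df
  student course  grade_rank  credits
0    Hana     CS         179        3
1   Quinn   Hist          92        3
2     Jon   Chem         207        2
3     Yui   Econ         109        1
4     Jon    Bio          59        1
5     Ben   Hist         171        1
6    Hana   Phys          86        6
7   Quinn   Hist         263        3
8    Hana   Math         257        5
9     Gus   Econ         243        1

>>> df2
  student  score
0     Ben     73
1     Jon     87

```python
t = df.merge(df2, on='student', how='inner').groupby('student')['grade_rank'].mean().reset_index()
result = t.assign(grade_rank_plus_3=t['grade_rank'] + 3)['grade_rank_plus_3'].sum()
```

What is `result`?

310.0

merge on 'student' (how='inner') → 3 rows:
  student course  grade_rank  credits  score
0     Jon   Chem         207        2     87
1     Jon    Bio          59        1     87
2     Ben   Hist         171        1     73
group by student, mean of grade_rank:
student
Ben    171.0
Jon    133.0
Name: grade_rank, dtype: float64
reset_index():
  student  grade_rank
0     Ben       171.0
1     Jon       133.0
add column grade_rank_plus_3 = t['grade_rank'] + 3:
  student  grade_rank  grade_rank_plus_3
0     Ben       171.0              174.0
1     Jon       133.0              136.0
Taking the sum of column 'grade_rank_plus_3' gives 310.0.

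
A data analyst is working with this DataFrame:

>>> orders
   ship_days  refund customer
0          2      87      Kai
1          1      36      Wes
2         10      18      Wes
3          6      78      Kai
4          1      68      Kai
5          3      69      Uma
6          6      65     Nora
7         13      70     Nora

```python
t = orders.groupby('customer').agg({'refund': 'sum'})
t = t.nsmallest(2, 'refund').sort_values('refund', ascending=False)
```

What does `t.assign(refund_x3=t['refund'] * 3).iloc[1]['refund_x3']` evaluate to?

group by customer, sum of refund:
          refund
customer        
Kai          233
Nora         135
Uma           69
Wes           54
take 2 rows with smallest refund:
          refund
customer        
Wes           54
Uma           69
sort by refund descending:
          refund
customer        
Uma           69
Wes           54
add column refund_x3 = t['refund'] * 3:
          refund  refund_x3
customer                   
Uma           69        207
Wes           54        162
Reading off the value at position 1, column 'refund_x3', we get 162.

162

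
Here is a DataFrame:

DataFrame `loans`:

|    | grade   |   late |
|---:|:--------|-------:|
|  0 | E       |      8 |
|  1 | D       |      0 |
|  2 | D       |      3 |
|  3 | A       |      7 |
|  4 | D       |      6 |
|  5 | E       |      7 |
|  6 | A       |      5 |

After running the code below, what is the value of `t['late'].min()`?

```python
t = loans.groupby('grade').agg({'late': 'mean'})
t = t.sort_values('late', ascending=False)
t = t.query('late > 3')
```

6.0

group by grade, mean of late:
       late
grade      
A       6.0
D       3.0
E       7.5
sort by late descending:
       late
grade      
E       7.5
A       6.0
D       3.0
filter rows where late > 3:
       late
grade      
E       7.5
A       6.0
Finally, min of column 'late' = 6.0.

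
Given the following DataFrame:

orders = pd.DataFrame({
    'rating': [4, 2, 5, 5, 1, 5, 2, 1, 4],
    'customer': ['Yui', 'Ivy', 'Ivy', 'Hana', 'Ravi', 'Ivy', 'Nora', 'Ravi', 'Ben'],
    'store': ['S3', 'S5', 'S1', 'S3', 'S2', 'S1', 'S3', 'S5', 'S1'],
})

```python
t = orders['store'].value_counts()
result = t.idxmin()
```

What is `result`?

S2

value_counts of store:
store
S3    3
S1    3
S5    2
S2    1
Name: count, dtype: int64
Then the label with the smallest value: S2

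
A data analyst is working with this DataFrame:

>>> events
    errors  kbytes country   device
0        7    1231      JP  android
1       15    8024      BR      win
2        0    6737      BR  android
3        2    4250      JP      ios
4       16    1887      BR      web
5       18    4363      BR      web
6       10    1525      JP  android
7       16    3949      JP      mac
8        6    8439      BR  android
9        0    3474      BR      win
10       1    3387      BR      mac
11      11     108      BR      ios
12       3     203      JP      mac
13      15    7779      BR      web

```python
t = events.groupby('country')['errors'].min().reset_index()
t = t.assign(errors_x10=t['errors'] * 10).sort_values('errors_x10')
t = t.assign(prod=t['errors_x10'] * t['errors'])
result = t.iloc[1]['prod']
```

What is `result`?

40

group by country, min of errors:
country
BR    0
JP    2
Name: errors, dtype: int64
reset_index():
  country  errors
0      BR       0
1      JP       2
add column errors_x10 = t['errors'] * 10:
  country  errors  errors_x10
0      BR       0           0
1      JP       2          20
sort by errors_x10:
  country  errors  errors_x10
0      BR       0           0
1      JP       2          20
add column prod = t['errors_x10'] * t['errors']:
  country  errors  errors_x10  prod
0      BR       0           0     0
1      JP       2          20    40
value at position 1, column 'prod' → 40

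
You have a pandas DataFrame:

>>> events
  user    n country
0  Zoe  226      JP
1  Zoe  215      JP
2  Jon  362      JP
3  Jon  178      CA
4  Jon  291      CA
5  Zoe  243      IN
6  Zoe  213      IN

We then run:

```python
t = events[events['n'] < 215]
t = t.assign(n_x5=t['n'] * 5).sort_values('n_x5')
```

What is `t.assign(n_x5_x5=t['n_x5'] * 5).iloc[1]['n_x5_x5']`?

filter rows where n < 215:
  user    n country
3  Jon  178      CA
6  Zoe  213      IN
add column n_x5 = t['n'] * 5:
  user    n country  n_x5
3  Jon  178      CA   890
6  Zoe  213      IN  1065
sort by n_x5:
  user    n country  n_x5
3  Jon  178      CA   890
6  Zoe  213      IN  1065
add column n_x5_x5 = t['n_x5'] * 5:
  user    n country  n_x5  n_x5_x5
3  Jon  178      CA   890     4450
6  Zoe  213      IN  1065     5325
Hence 5325.

5325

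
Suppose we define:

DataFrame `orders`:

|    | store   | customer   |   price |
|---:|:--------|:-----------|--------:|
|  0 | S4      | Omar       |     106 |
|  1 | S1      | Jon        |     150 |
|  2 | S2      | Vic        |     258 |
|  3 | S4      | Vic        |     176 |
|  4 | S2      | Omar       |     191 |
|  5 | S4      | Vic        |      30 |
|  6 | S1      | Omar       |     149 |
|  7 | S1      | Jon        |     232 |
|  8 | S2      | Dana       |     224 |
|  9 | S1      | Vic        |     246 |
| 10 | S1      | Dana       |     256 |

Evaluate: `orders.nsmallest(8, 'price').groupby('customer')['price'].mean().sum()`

take 8 rows with smallest price:
  store customer  price
5    S4      Vic     30
0    S4     Omar    106
6    S1     Omar    149
1    S1      Jon    150
3    S4      Vic    176
4    S2     Omar    191
8    S2     Dana    224
7    S1      Jon    232
group by customer, mean of price:
customer
Dana    224.000000
Jon     191.000000
Omar    148.666667
Vic     103.000000
Name: price, dtype: float64

666.666666667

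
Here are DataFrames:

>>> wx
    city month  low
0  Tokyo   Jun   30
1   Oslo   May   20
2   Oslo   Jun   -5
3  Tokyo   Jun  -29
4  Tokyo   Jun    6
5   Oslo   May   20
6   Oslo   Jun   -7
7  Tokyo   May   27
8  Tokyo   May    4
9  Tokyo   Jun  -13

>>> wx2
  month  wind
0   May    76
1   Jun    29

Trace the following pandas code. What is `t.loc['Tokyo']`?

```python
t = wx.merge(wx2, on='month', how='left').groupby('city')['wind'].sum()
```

merge on 'month' (how='left') → 10 rows:
    city month  low  wind
0  Tokyo   Jun   30    29
1   Oslo   May   20    76
2   Oslo   Jun   -5    29
3  Tokyo   Jun  -29    29
4  Tokyo   Jun    6    29
5   Oslo   May   20    76
6   Oslo   Jun   -7    29
7  Tokyo   May   27    76
8  Tokyo   May    4    76
9  Tokyo   Jun  -13    29
group by city, sum of wind:
city
Oslo     210
Tokyo    268
Name: wind, dtype: int64
value at index 'Tokyo' → 268

268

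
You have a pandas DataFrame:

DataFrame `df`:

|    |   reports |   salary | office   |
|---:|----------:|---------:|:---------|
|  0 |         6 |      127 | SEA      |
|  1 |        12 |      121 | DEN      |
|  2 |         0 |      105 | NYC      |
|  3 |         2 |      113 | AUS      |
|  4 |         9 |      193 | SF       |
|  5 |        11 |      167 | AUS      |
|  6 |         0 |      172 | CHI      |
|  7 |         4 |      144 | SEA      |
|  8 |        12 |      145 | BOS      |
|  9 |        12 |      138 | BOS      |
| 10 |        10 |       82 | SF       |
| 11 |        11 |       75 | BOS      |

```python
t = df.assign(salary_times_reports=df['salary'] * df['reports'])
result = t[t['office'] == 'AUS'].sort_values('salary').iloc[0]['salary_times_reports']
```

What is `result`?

add column salary_times_reports = df['salary'] * df['reports']:
    reports  salary office  salary_times_reports
0         6     127    SEA                   762
1        12     121    DEN                  1452
2         0     105    NYC                     0
3         2     113    AUS                   226
4         9     193     SF                  1737
5        11     167    AUS                  1837
6         0     172    CHI                     0
7         4     144    SEA                   576
8        12     145    BOS                  1740
9        12     138    BOS                  1656
10       10      82     SF                   820
11       11      75    BOS                   825
filter rows where office == 'AUS':
   reports  salary office  salary_times_reports
3        2     113    AUS                   226
5       11     167    AUS                  1837
sort by salary:
   reports  salary office  salary_times_reports
3        2     113    AUS                   226
5       11     167    AUS                  1837
So iloc[0]['salary_times_reports'] = 226.

226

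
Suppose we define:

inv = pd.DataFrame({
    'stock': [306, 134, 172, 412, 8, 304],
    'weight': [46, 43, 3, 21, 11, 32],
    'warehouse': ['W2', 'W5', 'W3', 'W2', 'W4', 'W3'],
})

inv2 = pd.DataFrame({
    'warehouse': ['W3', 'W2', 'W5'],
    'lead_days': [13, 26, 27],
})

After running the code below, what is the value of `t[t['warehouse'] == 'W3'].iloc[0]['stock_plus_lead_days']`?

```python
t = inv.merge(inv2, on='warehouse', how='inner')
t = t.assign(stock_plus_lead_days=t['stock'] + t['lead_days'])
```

merge on 'warehouse' (how='inner') → 5 rows:
   stock  weight warehouse  lead_days
0    306      46        W2         26
1    134      43        W5         27
2    172       3        W3         13
3    412      21        W2         26
4    304      32        W3         13
add column stock_plus_lead_days = t['stock'] + t['lead_days']:
   stock  weight warehouse  lead_days  stock_plus_lead_days
0    306      46        W2         26                   332
1    134      43        W5         27                   161
2    172       3        W3         13                   185
3    412      21        W2         26                   438
4    304      32        W3         13                   317
filter rows where warehouse == 'W3':
   stock  weight warehouse  lead_days  stock_plus_lead_days
2    172       3        W3         13                   185
4    304      32        W3         13                   317
Taking the value at position 0, column 'stock_plus_lead_days' gives 185.

185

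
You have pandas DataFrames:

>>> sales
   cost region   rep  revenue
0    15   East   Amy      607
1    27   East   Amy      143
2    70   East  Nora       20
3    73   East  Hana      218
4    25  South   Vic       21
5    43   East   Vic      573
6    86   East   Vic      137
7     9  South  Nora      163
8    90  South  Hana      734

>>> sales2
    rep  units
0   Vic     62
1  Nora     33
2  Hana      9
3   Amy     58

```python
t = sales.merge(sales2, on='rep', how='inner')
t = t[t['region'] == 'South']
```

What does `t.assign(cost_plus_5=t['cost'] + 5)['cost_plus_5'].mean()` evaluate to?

merge on 'rep' (how='inner') → 9 rows:
   cost region   rep  revenue  units
0    15   East   Amy      607     58
1    27   East   Amy      143     58
2    70   East  Nora       20     33
3    73   East  Hana      218      9
4    25  South   Vic       21     62
5    43   East   Vic      573     62
6    86   East   Vic      137     62
7     9  South  Nora      163     33
8    90  South  Hana      734      9
filter rows where region == 'South':
   cost region   rep  revenue  units
4    25  South   Vic       21     62
7     9  South  Nora      163     33
8    90  South  Hana      734      9
add column cost_plus_5 = t['cost'] + 5:
   cost region   rep  revenue  units  cost_plus_5
4    25  South   Vic       21     62           30
7     9  South  Nora      163     33           14
8    90  South  Hana      734      9           95
Hence 46.3333333333.

46.3333333333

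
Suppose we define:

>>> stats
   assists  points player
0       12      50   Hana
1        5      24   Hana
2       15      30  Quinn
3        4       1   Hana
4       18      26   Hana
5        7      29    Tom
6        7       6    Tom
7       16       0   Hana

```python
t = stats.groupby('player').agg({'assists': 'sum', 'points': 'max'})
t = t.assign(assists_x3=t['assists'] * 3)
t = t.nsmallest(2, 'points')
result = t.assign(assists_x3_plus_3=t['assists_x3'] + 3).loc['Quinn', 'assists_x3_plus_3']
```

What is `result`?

group by player: sum(assists), max(points):
        assists  points
player                 
Hana         55      50
Quinn        15      30
Tom          14      29
add column assists_x3 = t['assists'] * 3:
        assists  points  assists_x3
player                             
Hana         55      50         165
Quinn        15      30          45
Tom          14      29          42
take 2 rows with smallest points:
        assists  points  assists_x3
player                             
Tom          14      29          42
Quinn        15      30          45
add column assists_x3_plus_3 = t['assists_x3'] + 3:
        assists  points  assists_x3  assists_x3_plus_3
player                                                
Tom          14      29          42                 45
Quinn        15      30          45                 48

48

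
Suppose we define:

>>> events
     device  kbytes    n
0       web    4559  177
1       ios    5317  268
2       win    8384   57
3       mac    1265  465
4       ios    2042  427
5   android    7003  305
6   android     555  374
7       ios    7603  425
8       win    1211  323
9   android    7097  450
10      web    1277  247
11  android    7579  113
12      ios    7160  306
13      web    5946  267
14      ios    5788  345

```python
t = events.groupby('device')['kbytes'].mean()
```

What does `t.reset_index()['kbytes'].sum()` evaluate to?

group by device, mean of kbytes:
device
android    5558.500000
ios        5582.000000
mac        1265.000000
web        3927.333333
win        4797.500000
Name: kbytes, dtype: float64
reset_index():
    device       kbytes
0  android  5558.500000
1      ios  5582.000000
2      mac  1265.000000
3      web  3927.333333
4      win  4797.500000
Then the sum of column 'kbytes': 21130.3333333

21130.3333333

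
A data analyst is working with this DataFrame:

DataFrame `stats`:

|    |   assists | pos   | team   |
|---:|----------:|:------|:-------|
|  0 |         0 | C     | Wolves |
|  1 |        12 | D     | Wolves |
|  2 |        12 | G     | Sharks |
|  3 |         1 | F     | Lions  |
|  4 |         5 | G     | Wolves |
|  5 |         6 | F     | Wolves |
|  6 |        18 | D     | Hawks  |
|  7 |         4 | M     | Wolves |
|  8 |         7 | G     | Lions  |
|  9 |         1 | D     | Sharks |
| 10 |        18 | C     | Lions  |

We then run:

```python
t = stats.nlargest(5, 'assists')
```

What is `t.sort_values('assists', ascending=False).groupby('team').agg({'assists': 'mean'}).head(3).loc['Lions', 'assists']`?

12.5

take 5 rows with largest assists:
    assists pos    team
6        18   D   Hawks
10       18   C   Lions
1        12   D  Wolves
2        12   G  Sharks
8         7   G   Lions
sort by assists descending:
    assists pos    team
6        18   D   Hawks
10       18   C   Lions
1        12   D  Wolves
2        12   G  Sharks
8         7   G   Lions
group by team, mean of assists:
        assists
team           
Hawks      18.0
Lions      12.5
Sharks     12.0
Wolves     12.0
take first 3 rows:
        assists
team           
Hawks      18.0
Lions      12.5
Sharks     12.0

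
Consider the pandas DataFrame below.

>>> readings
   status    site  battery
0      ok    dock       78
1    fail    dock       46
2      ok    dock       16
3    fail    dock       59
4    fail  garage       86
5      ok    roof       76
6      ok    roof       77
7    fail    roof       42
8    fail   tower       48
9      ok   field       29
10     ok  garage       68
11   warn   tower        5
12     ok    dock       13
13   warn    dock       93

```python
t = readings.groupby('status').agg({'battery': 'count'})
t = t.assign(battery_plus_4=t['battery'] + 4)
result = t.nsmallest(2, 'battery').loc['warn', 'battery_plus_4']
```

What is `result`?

6

group by status, count of battery:
        battery
status         
fail          5
ok            7
warn          2
add column battery_plus_4 = t['battery'] + 4:
        battery  battery_plus_4
status                         
fail          5               9
ok            7              11
warn          2               6
take 2 rows with smallest battery:
        battery  battery_plus_4
status                         
warn          2               6
fail          5               9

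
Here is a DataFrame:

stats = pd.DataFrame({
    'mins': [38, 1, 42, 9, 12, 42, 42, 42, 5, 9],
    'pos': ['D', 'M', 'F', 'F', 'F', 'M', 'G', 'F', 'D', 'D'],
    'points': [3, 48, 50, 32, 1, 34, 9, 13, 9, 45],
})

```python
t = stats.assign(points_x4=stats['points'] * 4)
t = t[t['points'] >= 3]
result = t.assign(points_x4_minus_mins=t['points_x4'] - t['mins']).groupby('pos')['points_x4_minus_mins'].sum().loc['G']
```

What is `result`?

-6

add column points_x4 = stats['points'] * 4:
   mins pos  points  points_x4
0    38   D       3         12
1     1   M      48        192
2    42   F      50        200
3     9   F      32        128
4    12   F       1          4
5    42   M      34        136
6    42   G       9         36
7    42   F      13         52
8     5   D       9         36
9     9   D      45        180
filter rows where points >= 3:
   mins pos  points  points_x4
0    38   D       3         12
1     1   M      48        192
2    42   F      50        200
3     9   F      32        128
5    42   M      34        136
6    42   G       9         36
7    42   F      13         52
8     5   D       9         36
9     9   D      45        180
add column points_x4_minus_mins = t['points_x4'] - t['mins']:
   mins pos  points  points_x4  points_x4_minus_mins
0    38   D       3         12                   -26
1     1   M      48        192                   191
2    42   F      50        200                   158
3     9   F      32        128                   119
5    42   M      34        136                    94
6    42   G       9         36                    -6
7    42   F      13         52                    10
8     5   D       9         36                    31
9     9   D      45        180                   171
group by pos, sum of points_x4_minus_mins:
pos
D    176
F    287
G     -6
M    285
Name: points_x4_minus_mins, dtype: int64
Hence -6.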